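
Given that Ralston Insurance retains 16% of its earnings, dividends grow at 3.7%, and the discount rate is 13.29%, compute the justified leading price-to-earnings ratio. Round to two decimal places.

8.76

Payout ratio b = 1 − 0.16 = 0.84.
Justified leading P/E = b/(r−g) = 0.84/(0.1329−0.037) = 8.7591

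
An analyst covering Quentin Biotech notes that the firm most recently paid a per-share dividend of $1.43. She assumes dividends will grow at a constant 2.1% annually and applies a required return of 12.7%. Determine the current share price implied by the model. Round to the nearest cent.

$13.77

Gordon growth model: P₀ = D₁/(r − g). D₁ = 1.43 × (1 + 0.021) = 1.4600.
P₀ = 1.4600 / (0.127 − 0.021) = 1.4600 / 0.106 = 13.7739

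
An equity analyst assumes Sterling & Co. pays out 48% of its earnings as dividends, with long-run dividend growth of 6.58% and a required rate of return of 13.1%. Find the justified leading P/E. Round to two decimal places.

Justified leading P/E = b/(r−g) = 0.48/(0.131−0.0658) = 7.3620

7.36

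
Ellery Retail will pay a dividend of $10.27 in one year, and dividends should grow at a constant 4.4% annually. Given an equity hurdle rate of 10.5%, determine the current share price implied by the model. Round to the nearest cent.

$168.36

Gordon growth model: P₀ = D₁/(r − g), with D₁ = 10.27 given directly.
P₀ = 10.2700 / (0.105 − 0.044) = 10.2700 / 0.061 = 168.3607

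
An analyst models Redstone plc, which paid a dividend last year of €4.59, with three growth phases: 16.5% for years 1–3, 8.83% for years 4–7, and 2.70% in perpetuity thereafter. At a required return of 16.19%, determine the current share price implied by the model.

Three-stage DDM. Project D₁…D_7; terminal Gordon value at t=7 with g = 0.027; discount at r = 0.1619.
D_1 = 5.3473
D_2 = 6.2297
D_3 = 7.2576
D_4 = 7.8984
D_5 = 8.5958
D_6 = 9.3548
D_7 = 10.1809
TV_7 = 10.4558/(0.1619−0.027) = 77.5075
P₀ = Σ Dₜ/(1+r)ᵗ + TV_7/(1+r)^7 = 56.7120

€56.71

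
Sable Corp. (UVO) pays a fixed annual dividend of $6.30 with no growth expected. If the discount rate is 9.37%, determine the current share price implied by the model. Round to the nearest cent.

Zero-growth DDM (perpetuity): P₀ = D/r = 6.30 / 0.0937 = 67.2359

$67.24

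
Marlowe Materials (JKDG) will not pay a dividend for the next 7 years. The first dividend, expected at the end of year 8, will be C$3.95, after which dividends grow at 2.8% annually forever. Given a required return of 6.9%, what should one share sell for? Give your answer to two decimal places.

Deferred-dividend DDM. At t=7 the remaining stream is a growing perpetuity with first payment D_8 = 3.95.
V_7 = D_8/(r−g) = 3.95/(0.069−0.028) = 96.3415
P₀ = V_7/(1+r)^7 = 96.3415/(1+0.069)^7 = 60.3906

C$60.39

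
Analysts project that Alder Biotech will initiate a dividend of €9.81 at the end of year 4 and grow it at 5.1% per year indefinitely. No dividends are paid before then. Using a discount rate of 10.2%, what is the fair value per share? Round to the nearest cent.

€143.73

Deferred-dividend DDM. At t=3 the remaining stream is a growing perpetuity with first payment D_4 = 9.81.
V_3 = D_4/(r−g) = 9.81/(0.102−0.051) = 192.3529
P₀ = V_3/(1+r)^3 = 192.3529/(1+0.102)^3 = 143.7322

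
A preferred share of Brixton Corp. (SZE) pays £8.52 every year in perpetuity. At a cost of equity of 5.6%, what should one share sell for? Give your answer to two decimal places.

Zero-growth DDM (perpetuity): P₀ = D/r = 8.52 / 0.056 = 152.1429

£152.14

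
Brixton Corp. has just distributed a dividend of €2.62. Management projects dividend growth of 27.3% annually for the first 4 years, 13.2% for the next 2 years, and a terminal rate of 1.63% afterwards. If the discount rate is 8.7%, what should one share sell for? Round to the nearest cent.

€103.11

Three-stage DDM. Project D₁…D_6; terminal Gordon value at t=6 with g = 0.0163; discount at r = 0.087.
D_1 = 3.3353
D_2 = 4.2458
D_3 = 5.4049
D_4 = 6.8804
D_5 = 7.7886
D_6 = 8.8167
TV_6 = 8.9604/(0.087−0.0163) = 126.7390
P₀ = Σ Dₜ/(1+r)ᵗ + TV_6/(1+r)^6 = 103.1057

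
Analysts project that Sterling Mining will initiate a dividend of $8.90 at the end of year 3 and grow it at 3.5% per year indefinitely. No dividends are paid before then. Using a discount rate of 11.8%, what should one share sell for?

Deferred-dividend DDM. At t=2 the remaining stream is a growing perpetuity with first payment D_3 = 8.90.
V_2 = D_3/(r−g) = 8.90/(0.118−0.035) = 107.2289
P₀ = V_2/(1+r)^2 = 107.2289/(1+0.118)^2 = 85.7883

$85.79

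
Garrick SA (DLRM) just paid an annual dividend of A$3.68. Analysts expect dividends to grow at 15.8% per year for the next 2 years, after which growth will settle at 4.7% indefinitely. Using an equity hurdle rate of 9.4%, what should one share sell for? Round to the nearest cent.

A$99.87

Two-stage DDM. Project D₁…D_2 at 0.158, terminal growth 0.047, discount at r = 0.094.
D_1 = 4.2614
D_2 = 4.9347
Terminal value at t=2: TV = D_3/(r−g) = 5.1667/(0.094−0.047) = 109.9294
P₀ = 4.2614/(1+0.094)^1 + 4.9347/(1+0.094)^2 + 109.9294/(1+0.094)^2 = 99.8684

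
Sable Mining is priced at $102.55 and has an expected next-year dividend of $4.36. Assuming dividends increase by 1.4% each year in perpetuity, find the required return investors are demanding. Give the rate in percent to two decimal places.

5.65%

Rearranging the constant-growth DDM: r = D₁/P₀ + g.
r = 4.3600 / 102.55 + 0.014 = 0.04252 + 0.014 = 0.05652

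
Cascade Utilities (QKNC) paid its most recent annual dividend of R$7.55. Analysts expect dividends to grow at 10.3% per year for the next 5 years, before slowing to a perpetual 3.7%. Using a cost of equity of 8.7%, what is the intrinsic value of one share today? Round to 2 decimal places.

R$207.91

Two-stage DDM. Project D₁…D_5 at 0.103, terminal growth 0.037, discount at r = 0.087.
D_1 = 8.3277
D_2 = 9.1854
D_3 = 10.1315
D_4 = 11.1750
D_5 = 12.3261
Terminal value at t=5: TV = D_6/(r−g) = 12.7821/(0.087−0.037) = 255.6426
P₀ = 8.3277/(1+0.087)^1 + 9.1854/(1+0.087)^2 + 10.1315/(1+0.087)^3 + 11.1750/(1+0.087)^4 + 12.3261/(1+0.087)^5 + 255.6426/(1+0.087)^5 = 207.9057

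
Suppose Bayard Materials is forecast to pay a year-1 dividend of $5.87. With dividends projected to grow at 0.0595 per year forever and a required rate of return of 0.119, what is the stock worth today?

$98.66

Gordon growth model: P₀ = D₁/(r − g), with D₁ = 5.87 given directly.
P₀ = 5.8700 / (0.119 − 0.0595) = 5.8700 / 0.0595 = 98.6555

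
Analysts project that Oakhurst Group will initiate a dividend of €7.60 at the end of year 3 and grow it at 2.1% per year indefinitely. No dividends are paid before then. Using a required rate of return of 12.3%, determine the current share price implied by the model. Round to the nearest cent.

€59.08

Deferred-dividend DDM. At t=2 the remaining stream is a growing perpetuity with first payment D_3 = 7.60.
V_2 = D_3/(r−g) = 7.60/(0.123−0.021) = 74.5098
P₀ = V_2/(1+r)^2 = 74.5098/(1+0.123)^2 = 59.0818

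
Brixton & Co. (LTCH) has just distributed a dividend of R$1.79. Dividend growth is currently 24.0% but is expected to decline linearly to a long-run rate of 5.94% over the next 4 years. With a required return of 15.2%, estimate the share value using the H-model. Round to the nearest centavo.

R$27.46

H-model: P₀ = D₀[(1+g_L) + H(g_S−g_L)]/(r−g_L), with H = 4/2 = 2.
P₀ = 1.79 × [(1+0.0594) + 2×(0.24−0.0594)] / (0.152−0.0594)
   = 1.79 × 1.4206 / 0.0926 = 27.4608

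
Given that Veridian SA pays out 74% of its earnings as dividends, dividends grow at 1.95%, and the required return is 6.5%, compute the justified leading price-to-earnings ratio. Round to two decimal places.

16.26

Justified leading P/E = b/(r−g) = 0.74/(0.065−0.0195) = 16.2637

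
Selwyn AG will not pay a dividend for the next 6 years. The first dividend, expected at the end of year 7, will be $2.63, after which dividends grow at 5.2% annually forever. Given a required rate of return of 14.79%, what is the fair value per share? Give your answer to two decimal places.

Deferred-dividend DDM. At t=6 the remaining stream is a growing perpetuity with first payment D_7 = 2.63.
V_6 = D_7/(r−g) = 2.63/(0.1479−0.052) = 27.4244
P₀ = V_6/(1+r)^6 = 27.4244/(1+0.1479)^6 = 11.9871

$11.99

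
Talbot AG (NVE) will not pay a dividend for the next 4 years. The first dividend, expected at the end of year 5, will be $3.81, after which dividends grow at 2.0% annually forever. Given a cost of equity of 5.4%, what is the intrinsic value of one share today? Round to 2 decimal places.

Deferred-dividend DDM. At t=4 the remaining stream is a growing perpetuity with first payment D_5 = 3.81.
V_4 = D_5/(r−g) = 3.81/(0.054−0.02) = 112.0588
P₀ = V_4/(1+r)^4 = 112.0588/(1+0.054)^4 = 90.7995

$90.80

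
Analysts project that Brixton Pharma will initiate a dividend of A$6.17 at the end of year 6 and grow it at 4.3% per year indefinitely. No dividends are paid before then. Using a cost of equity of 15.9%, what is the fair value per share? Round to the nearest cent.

Deferred-dividend DDM. At t=5 the remaining stream is a growing perpetuity with first payment D_6 = 6.17.
V_5 = D_6/(r−g) = 6.17/(0.159−0.043) = 53.1897
P₀ = V_5/(1+r)^5 = 53.1897/(1+0.159)^5 = 25.4337

A$25.43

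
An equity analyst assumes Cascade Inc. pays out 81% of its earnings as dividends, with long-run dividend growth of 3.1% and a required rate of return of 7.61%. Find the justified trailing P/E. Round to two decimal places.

18.52

Justified trailing P/E = b(1+g)/(r−g) = 0.81×(1+0.031)/(0.0761−0.031) = 18.5169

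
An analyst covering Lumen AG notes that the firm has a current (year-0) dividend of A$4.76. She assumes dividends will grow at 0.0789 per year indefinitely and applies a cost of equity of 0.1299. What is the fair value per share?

A$100.70

Gordon growth model: P₀ = D₁/(r − g). D₁ = 4.76 × (1 + 0.0789) = 5.1356.
P₀ = 5.1356 / (0.1299 − 0.0789) = 5.1356 / 0.051 = 100.6973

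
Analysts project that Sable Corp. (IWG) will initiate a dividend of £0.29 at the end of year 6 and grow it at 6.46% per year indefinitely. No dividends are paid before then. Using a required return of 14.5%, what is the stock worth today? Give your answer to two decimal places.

Deferred-dividend DDM. At t=5 the remaining stream is a growing perpetuity with first payment D_6 = 0.29.
V_5 = D_6/(r−g) = 0.29/(0.145−0.0646) = 3.6070
P₀ = V_5/(1+r)^5 = 3.6070/(1+0.145)^5 = 1.8328

£1.83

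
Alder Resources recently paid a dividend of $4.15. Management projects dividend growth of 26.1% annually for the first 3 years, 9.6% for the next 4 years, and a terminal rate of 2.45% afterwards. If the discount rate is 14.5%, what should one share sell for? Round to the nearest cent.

$74.61

Three-stage DDM. Project D₁…D_7; terminal Gordon value at t=7 with g = 0.0245; discount at r = 0.145.
D_1 = 5.2332
D_2 = 6.5990
D_3 = 8.3213
D_4 = 9.1202
D_5 = 9.9957
D_6 = 10.9553
D_7 = 12.0070
TV_7 = 12.3012/(0.145−0.0245) = 102.0847
P₀ = Σ Dₜ/(1+r)ᵗ + TV_7/(1+r)^7 = 74.6140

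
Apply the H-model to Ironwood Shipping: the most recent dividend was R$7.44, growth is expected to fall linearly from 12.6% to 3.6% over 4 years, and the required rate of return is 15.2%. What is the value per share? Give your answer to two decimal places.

H-model: P₀ = D₀[(1+g_L) + H(g_S−g_L)]/(r−g_L), with H = 4/2 = 2.
P₀ = 7.44 × [(1+0.036) + 2×(0.126−0.036)] / (0.152−0.036)
   = 7.44 × 1.2160 / 0.116 = 77.9917

R$77.99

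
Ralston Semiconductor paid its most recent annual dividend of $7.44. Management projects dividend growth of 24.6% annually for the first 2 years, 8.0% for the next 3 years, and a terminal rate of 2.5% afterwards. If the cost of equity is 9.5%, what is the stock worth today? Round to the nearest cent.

Three-stage DDM. Project D₁…D_5; terminal Gordon value at t=5 with g = 0.025; discount at r = 0.095.
D_1 = 9.2702
D_2 = 11.5507
D_3 = 12.4748
D_4 = 13.4728
D_5 = 14.5506
TV_5 = 14.9143/(0.095−0.025) = 213.0621
P₀ = Σ Dₜ/(1+r)ᵗ + TV_5/(1+r)^5 = 181.5580

$181.56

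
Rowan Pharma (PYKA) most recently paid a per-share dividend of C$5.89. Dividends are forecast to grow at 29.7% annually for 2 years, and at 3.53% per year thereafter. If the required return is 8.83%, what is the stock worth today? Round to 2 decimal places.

C$178.80

Two-stage DDM. Project D₁…D_2 at 0.297, terminal growth 0.0353, discount at r = 0.0883.
D_1 = 7.6393
D_2 = 9.9082
Terminal value at t=2: TV = D_3/(r−g) = 10.2580/(0.0883−0.0353) = 193.5466
P₀ = 7.6393/(1+0.0883)^1 + 9.9082/(1+0.0883)^2 + 193.5466/(1+0.0883)^2 = 178.7988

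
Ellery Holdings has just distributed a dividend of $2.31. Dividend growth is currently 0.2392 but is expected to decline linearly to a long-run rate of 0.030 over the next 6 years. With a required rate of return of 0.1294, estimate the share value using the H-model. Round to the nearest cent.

H-model: P₀ = D₀[(1+g_L) + H(g_S−g_L)]/(r−g_L), with H = 6/2 = 3.
P₀ = 2.31 × [(1+0.03) + 3×(0.2392−0.03)] / (0.1294−0.03)
   = 2.31 × 1.6576 / 0.0994 = 38.5217

$38.52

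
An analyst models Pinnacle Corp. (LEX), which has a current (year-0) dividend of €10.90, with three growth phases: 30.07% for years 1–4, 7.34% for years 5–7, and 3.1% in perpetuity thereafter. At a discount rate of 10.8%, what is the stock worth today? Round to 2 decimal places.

Three-stage DDM. Project D₁…D_7; terminal Gordon value at t=7 with g = 0.031; discount at r = 0.108.
D_1 = 14.1776
D_2 = 18.4408
D_3 = 23.9860
D_4 = 31.1986
D_5 = 33.4886
D_6 = 35.9466
D_7 = 38.5851
TV_7 = 39.7813/(0.108−0.031) = 516.6397
P₀ = Σ Dₜ/(1+r)ᵗ + TV_7/(1+r)^7 = 376.4581

€376.46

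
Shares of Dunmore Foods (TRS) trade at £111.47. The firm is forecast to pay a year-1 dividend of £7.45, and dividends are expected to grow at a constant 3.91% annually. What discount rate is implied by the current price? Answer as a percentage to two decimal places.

10.59%

Rearranging the constant-growth DDM: r = D₁/P₀ + g.
r = 7.4500 / 111.47 + 0.0391 = 0.06683 + 0.0391 = 0.10593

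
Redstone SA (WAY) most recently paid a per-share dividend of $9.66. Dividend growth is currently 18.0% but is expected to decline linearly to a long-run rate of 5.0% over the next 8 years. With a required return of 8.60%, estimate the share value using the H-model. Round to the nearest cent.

H-model: P₀ = D₀[(1+g_L) + H(g_S−g_L)]/(r−g_L), with H = 8/2 = 4.
P₀ = 9.66 × [(1+0.05) + 4×(0.18−0.05)] / (0.086−0.05)
   = 9.66 × 1.5700 / 0.036 = 421.2833

$421.28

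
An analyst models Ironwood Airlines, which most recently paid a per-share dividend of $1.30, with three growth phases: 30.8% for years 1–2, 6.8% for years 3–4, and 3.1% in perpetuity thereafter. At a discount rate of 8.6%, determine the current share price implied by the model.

$41.32

Three-stage DDM. Project D₁…D_4; terminal Gordon value at t=4 with g = 0.031; discount at r = 0.086.
D_1 = 1.7004
D_2 = 2.2241
D_3 = 2.3754
D_4 = 2.5369
TV_4 = 2.6155/(0.086−0.031) = 47.5551
P₀ = Σ Dₜ/(1+r)ᵗ + TV_4/(1+r)^4 = 41.3183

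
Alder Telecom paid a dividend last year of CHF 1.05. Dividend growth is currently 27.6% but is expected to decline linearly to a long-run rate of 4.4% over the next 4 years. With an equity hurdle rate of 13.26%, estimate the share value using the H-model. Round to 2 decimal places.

H-model: P₀ = D₀[(1+g_L) + H(g_S−g_L)]/(r−g_L), with H = 4/2 = 2.
P₀ = 1.05 × [(1+0.044) + 2×(0.276−0.044)] / (0.1326−0.044)
   = 1.05 × 1.5080 / 0.0886 = 17.8713

CHF 17.87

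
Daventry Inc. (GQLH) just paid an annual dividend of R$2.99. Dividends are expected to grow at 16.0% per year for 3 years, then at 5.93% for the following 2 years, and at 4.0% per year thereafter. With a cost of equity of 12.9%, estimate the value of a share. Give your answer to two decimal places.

Three-stage DDM. Project D₁…D_5; terminal Gordon value at t=5 with g = 0.04; discount at r = 0.129.
D_1 = 3.4684
D_2 = 4.0233
D_3 = 4.6671
D_4 = 4.9438
D_5 = 5.2370
TV_5 = 5.4465/(0.129−0.04) = 61.1965
P₀ = Σ Dₜ/(1+r)ᵗ + TV_5/(1+r)^5 = 48.7320

R$48.73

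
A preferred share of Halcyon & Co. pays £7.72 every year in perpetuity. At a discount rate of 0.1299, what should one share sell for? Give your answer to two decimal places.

Zero-growth DDM (perpetuity): P₀ = D/r = 7.72 / 0.1299 = 59.4303

£59.43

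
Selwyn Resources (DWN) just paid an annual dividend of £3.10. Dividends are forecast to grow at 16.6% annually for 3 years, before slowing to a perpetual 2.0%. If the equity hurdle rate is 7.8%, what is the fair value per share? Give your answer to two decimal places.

Two-stage DDM. Project D₁…D_3 at 0.166, terminal growth 0.02, discount at r = 0.078.
D_1 = 3.6146
D_2 = 4.2146
D_3 = 4.9143
Terminal value at t=3: TV = D_4/(r−g) = 5.0125/(0.078−0.02) = 86.4230
P₀ = 3.6146/(1+0.078)^1 + 4.2146/(1+0.078)^2 + 4.9143/(1+0.078)^3 + 86.4230/(1+0.078)^3 = 79.8906

£79.89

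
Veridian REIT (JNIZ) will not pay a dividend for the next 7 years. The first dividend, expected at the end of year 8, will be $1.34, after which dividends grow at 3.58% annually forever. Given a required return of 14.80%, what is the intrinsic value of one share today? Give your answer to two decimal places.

Deferred-dividend DDM. At t=7 the remaining stream is a growing perpetuity with first payment D_8 = 1.34.
V_7 = D_8/(r−g) = 1.34/(0.148−0.0358) = 11.9430
P₀ = V_7/(1+r)^7 = 11.9430/(1+0.148)^7 = 4.5448

$4.54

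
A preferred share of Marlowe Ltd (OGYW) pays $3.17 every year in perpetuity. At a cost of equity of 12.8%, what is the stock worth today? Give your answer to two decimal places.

$24.77

Zero-growth DDM (perpetuity): P₀ = D/r = 3.17 / 0.128 = 24.7656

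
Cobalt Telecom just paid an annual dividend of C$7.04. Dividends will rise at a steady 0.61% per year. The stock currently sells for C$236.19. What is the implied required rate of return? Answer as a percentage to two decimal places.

Rearranging the constant-growth DDM: r = D₁/P₀ + g.
D₁ = 7.04 × (1 + 0.0061) = 7.0829.
r = 7.0829 / 236.19 + 0.0061 = 0.02999 + 0.0061 = 0.03609

3.61%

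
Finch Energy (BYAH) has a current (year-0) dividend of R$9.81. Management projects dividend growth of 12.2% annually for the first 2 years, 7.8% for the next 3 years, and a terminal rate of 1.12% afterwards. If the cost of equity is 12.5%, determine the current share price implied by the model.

R$122.72

Three-stage DDM. Project D₁…D_5; terminal Gordon value at t=5 with g = 0.0112; discount at r = 0.125.
D_1 = 11.0068
D_2 = 12.3497
D_3 = 13.3129
D_4 = 14.3513
D_5 = 15.4707
TV_5 = 15.6440/(0.125−0.0112) = 137.4693
P₀ = Σ Dₜ/(1+r)ᵗ + TV_5/(1+r)^5 = 122.7220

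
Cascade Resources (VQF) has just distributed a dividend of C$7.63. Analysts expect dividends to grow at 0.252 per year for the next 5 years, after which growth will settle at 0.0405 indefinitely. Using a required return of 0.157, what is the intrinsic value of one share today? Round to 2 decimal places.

C$149.75

Two-stage DDM. Project D₁…D_5 at 0.252, terminal growth 0.0405, discount at r = 0.157.
D_1 = 9.5528
D_2 = 11.9601
D_3 = 14.9740
D_4 = 18.7474
D_5 = 23.4718
Terminal value at t=5: TV = D_6/(r−g) = 24.4224/(0.157−0.0405) = 209.6343
P₀ = 9.5528/(1+0.157)^1 + 11.9601/(1+0.157)^2 + 14.9740/(1+0.157)^3 + 18.7474/(1+0.157)^4 + 23.4718/(1+0.157)^5 + 209.6343/(1+0.157)^5 = 149.7520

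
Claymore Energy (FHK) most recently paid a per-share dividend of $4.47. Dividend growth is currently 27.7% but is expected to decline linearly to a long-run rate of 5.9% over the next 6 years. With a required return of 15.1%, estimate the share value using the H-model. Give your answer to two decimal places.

$83.23

H-model: P₀ = D₀[(1+g_L) + H(g_S−g_L)]/(r−g_L), with H = 6/2 = 3.
P₀ = 4.47 × [(1+0.059) + 3×(0.277−0.059)] / (0.151−0.059)
   = 4.47 × 1.7130 / 0.092 = 83.2295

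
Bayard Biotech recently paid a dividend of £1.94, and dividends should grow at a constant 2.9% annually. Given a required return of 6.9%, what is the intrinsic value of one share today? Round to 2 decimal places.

Gordon growth model: P₀ = D₁/(r − g). D₁ = 1.94 × (1 + 0.029) = 1.9963.
P₀ = 1.9963 / (0.069 − 0.029) = 1.9963 / 0.04 = 49.9065

£49.91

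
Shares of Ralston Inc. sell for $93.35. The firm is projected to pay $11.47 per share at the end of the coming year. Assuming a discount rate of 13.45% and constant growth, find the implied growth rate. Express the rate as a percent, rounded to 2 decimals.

1.16%

From P₀ = D₁/(r − g), the implied growth is g = r − D₁/P₀.
g = 0.1345 − 11.47/93.35 = 0.1345 − 0.12287 = 0.01163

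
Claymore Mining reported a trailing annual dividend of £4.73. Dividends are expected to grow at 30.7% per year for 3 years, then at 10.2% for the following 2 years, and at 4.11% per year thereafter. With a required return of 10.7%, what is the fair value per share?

£157.30

Three-stage DDM. Project D₁…D_5; terminal Gordon value at t=5 with g = 0.0411; discount at r = 0.107.
D_1 = 6.1821
D_2 = 8.0800
D_3 = 10.5606
D_4 = 11.6378
D_5 = 12.8248
TV_5 = 13.3519/(0.107−0.0411) = 202.6087
P₀ = Σ Dₜ/(1+r)ᵗ + TV_5/(1+r)^5 = 157.3035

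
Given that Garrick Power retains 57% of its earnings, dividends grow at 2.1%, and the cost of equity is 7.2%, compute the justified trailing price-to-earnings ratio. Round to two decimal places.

8.61

Payout ratio b = 1 − 0.57 = 0.43.
Justified trailing P/E = b(1+g)/(r−g) = 0.43×(1+0.021)/(0.072−0.021) = 8.6084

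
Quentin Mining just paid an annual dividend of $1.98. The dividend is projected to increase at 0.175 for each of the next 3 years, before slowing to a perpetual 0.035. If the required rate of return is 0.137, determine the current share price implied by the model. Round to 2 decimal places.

$28.52

Two-stage DDM. Project D₁…D_3 at 0.175, terminal growth 0.035, discount at r = 0.137.
D_1 = 2.3265
D_2 = 2.7336
D_3 = 3.2120
Terminal value at t=3: TV = D_4/(r−g) = 3.3244/(0.137−0.035) = 32.5926
P₀ = 2.3265/(1+0.137)^1 + 2.7336/(1+0.137)^2 + 3.2120/(1+0.137)^3 + 32.5926/(1+0.137)^3 = 28.5196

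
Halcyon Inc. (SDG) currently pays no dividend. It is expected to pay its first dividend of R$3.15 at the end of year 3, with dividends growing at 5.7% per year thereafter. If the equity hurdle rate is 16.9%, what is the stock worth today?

Deferred-dividend DDM. At t=2 the remaining stream is a growing perpetuity with first payment D_3 = 3.15.
V_2 = D_3/(r−g) = 3.15/(0.169−0.057) = 28.1250
P₀ = V_2/(1+r)^2 = 28.1250/(1+0.169)^2 = 20.5809

R$20.58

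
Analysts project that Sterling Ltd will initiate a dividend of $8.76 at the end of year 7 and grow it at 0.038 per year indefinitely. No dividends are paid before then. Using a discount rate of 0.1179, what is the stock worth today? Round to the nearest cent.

Deferred-dividend DDM. At t=6 the remaining stream is a growing perpetuity with first payment D_7 = 8.76.
V_6 = D_7/(r−g) = 8.76/(0.1179−0.038) = 109.6370
P₀ = V_6/(1+r)^6 = 109.6370/(1+0.1179)^6 = 56.1745

$56.17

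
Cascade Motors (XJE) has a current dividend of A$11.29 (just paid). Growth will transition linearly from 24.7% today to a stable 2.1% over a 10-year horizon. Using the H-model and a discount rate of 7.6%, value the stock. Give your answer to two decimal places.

H-model: P₀ = D₀[(1+g_L) + H(g_S−g_L)]/(r−g_L), with H = 10/2 = 5.
P₀ = 11.29 × [(1+0.021) + 5×(0.247−0.021)] / (0.076−0.021)
   = 11.29 × 2.1510 / 0.055 = 441.5416

A$441.54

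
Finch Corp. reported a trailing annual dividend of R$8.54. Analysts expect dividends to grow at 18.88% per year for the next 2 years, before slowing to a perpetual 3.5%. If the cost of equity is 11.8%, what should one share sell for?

Two-stage DDM. Project D₁…D_2 at 0.1888, terminal growth 0.035, discount at r = 0.118.
D_1 = 10.1524
D_2 = 12.0691
Terminal value at t=2: TV = D_3/(r−g) = 12.4915/(0.118−0.035) = 150.5004
P₀ = 10.1524/(1+0.118)^1 + 12.0691/(1+0.118)^2 + 150.5004/(1+0.118)^2 = 139.1444

R$139.14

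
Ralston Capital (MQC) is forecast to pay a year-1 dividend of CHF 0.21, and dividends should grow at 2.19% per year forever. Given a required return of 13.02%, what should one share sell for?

Gordon growth model: P₀ = D₁/(r − g), with D₁ = 0.21 given directly.
P₀ = 0.2100 / (0.1302 − 0.0219) = 0.2100 / 0.1083 = 1.9391

CHF 1.94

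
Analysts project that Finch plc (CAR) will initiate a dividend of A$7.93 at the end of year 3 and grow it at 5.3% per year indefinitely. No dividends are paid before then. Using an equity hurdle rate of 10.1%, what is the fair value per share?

A$136.29

Deferred-dividend DDM. At t=2 the remaining stream is a growing perpetuity with first payment D_3 = 7.93.
V_2 = D_3/(r−g) = 7.93/(0.101−0.053) = 165.2083
P₀ = V_2/(1+r)^2 = 165.2083/(1+0.101)^2 = 136.2879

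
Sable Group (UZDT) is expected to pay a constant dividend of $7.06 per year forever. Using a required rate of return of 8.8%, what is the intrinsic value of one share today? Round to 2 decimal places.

$80.23

Zero-growth DDM (perpetuity): P₀ = D/r = 7.06 / 0.088 = 80.2273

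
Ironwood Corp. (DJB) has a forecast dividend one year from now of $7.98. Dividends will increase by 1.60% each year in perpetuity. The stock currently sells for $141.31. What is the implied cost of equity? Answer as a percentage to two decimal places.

7.25%

Rearranging the constant-growth DDM: r = D₁/P₀ + g.
r = 7.9800 / 141.31 + 0.016 = 0.05647 + 0.016 = 0.07247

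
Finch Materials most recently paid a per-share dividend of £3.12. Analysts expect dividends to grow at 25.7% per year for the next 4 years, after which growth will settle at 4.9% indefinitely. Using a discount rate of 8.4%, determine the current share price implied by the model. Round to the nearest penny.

£187.40

Two-stage DDM. Project D₁…D_4 at 0.257, terminal growth 0.049, discount at r = 0.084.
D_1 = 3.9218
D_2 = 4.9298
D_3 = 6.1967
D_4 = 7.7893
Terminal value at t=4: TV = D_5/(r−g) = 8.1709/(0.084−0.049) = 233.4550
P₀ = 3.9218/(1+0.084)^1 + 4.9298/(1+0.084)^2 + 6.1967/(1+0.084)^3 + 7.7893/(1+0.084)^4 + 233.4550/(1+0.084)^4 = 187.3970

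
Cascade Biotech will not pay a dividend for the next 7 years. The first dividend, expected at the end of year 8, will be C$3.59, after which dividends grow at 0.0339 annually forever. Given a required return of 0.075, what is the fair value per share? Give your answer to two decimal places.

Deferred-dividend DDM. At t=7 the remaining stream is a growing perpetuity with first payment D_8 = 3.59.
V_7 = D_8/(r−g) = 3.59/(0.075−0.0339) = 87.3479
P₀ = V_7/(1+r)^7 = 87.3479/(1+0.075)^7 = 52.6494

C$52.65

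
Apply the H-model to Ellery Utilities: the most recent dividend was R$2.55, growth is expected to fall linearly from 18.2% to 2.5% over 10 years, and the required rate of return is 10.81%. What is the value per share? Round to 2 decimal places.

R$55.54

H-model: P₀ = D₀[(1+g_L) + H(g_S−g_L)]/(r−g_L), with H = 10/2 = 5.
P₀ = 2.55 × [(1+0.025) + 5×(0.182−0.025)] / (0.1081−0.025)
   = 2.55 × 1.8100 / 0.0831 = 55.5415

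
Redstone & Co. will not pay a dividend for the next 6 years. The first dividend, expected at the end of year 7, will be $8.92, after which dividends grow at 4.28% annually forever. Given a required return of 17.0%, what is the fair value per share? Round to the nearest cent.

Deferred-dividend DDM. At t=6 the remaining stream is a growing perpetuity with first payment D_7 = 8.92.
V_6 = D_7/(r−g) = 8.92/(0.17−0.0428) = 70.1258
P₀ = V_6/(1+r)^6 = 70.1258/(1+0.17)^6 = 27.3377

$27.34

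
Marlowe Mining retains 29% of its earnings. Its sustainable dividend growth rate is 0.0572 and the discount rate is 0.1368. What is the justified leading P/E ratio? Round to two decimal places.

Payout ratio b = 1 − 0.29 = 0.71.
Justified leading P/E = b/(r−g) = 0.71/(0.1368−0.0572) = 8.9196

8.92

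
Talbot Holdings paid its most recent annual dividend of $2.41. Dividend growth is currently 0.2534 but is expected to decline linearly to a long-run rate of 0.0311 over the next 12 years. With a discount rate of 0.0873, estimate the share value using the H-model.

$101.41

H-model: P₀ = D₀[(1+g_L) + H(g_S−g_L)]/(r−g_L), with H = 12/2 = 6.
P₀ = 2.41 × [(1+0.0311) + 6×(0.2534−0.0311)] / (0.0873−0.0311)
   = 2.41 × 2.3649 / 0.0562 = 101.4130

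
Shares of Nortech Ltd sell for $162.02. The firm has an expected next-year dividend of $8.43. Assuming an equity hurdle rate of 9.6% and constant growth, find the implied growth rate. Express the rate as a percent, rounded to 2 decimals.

From P₀ = D₁/(r − g), the implied growth is g = r − D₁/P₀.
g = 0.096 − 8.43/162.02 = 0.096 − 0.05203 = 0.04397

4.40%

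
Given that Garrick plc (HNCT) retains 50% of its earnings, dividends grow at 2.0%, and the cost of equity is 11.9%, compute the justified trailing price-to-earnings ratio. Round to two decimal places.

Payout ratio b = 1 − 0.50 = 0.50.
Justified trailing P/E = b(1+g)/(r−g) = 0.50×(1+0.02)/(0.119−0.02) = 5.1515

5.15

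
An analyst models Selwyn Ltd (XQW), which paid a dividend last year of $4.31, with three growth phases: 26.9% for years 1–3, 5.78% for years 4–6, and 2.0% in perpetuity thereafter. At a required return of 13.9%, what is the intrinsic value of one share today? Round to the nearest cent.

Three-stage DDM. Project D₁…D_6; terminal Gordon value at t=6 with g = 0.02; discount at r = 0.139.
D_1 = 5.4694
D_2 = 6.9407
D_3 = 8.8077
D_4 = 9.3168
D_5 = 9.8553
D_6 = 10.4249
TV_6 = 10.6334/(0.139−0.02) = 89.3565
P₀ = Σ Dₜ/(1+r)ᵗ + TV_6/(1+r)^6 = 72.4883

$72.49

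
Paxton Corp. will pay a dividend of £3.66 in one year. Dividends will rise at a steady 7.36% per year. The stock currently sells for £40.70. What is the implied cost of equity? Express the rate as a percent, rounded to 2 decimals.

Rearranging the constant-growth DDM: r = D₁/P₀ + g.
r = 3.6600 / 40.70 + 0.0736 = 0.08993 + 0.0736 = 0.16353

16.35%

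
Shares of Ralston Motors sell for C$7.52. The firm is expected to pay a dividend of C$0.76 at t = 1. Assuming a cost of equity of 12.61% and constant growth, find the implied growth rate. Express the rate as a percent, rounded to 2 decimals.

2.50%

From P₀ = D₁/(r − g), the implied growth is g = r − D₁/P₀.
g = 0.1261 − 0.76/7.52 = 0.1261 − 0.10106 = 0.02504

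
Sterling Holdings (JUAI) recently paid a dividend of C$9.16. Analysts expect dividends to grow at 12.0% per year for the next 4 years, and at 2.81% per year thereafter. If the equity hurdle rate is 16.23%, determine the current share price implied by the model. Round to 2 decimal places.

Two-stage DDM. Project D₁…D_4 at 0.12, terminal growth 0.0281, discount at r = 0.1623.
D_1 = 10.2592
D_2 = 11.4903
D_3 = 12.8691
D_4 = 14.4134
Terminal value at t=4: TV = D_5/(r−g) = 14.8185/(0.1623−0.0281) = 110.4207
P₀ = 10.2592/(1+0.1623)^1 + 11.4903/(1+0.1623)^2 + 12.8691/(1+0.1623)^3 + 14.4134/(1+0.1623)^4 + 110.4207/(1+0.1623)^4 = 93.9286

C$93.93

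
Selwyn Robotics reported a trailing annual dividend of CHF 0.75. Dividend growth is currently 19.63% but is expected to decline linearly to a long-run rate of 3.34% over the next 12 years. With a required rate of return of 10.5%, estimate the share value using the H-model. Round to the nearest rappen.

H-model: P₀ = D₀[(1+g_L) + H(g_S−g_L)]/(r−g_L), with H = 12/2 = 6.
P₀ = 0.75 × [(1+0.0334) + 6×(0.1963−0.0334)] / (0.105−0.0334)
   = 0.75 × 2.0108 / 0.0716 = 21.0628

CHF 21.06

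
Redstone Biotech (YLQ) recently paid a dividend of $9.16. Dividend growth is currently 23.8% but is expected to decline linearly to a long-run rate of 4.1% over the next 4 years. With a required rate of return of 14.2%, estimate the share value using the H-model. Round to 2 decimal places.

$130.14

H-model: P₀ = D₀[(1+g_L) + H(g_S−g_L)]/(r−g_L), with H = 4/2 = 2.
P₀ = 9.16 × [(1+0.041) + 2×(0.238−0.041)] / (0.142−0.041)
   = 9.16 × 1.4350 / 0.101 = 130.1446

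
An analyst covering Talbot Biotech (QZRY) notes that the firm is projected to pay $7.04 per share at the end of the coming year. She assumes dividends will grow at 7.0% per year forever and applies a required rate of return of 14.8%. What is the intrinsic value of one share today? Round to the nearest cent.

Gordon growth model: P₀ = D₁/(r − g), with D₁ = 7.04 given directly.
P₀ = 7.0400 / (0.148 − 0.07) = 7.0400 / 0.078 = 90.2564

$90.26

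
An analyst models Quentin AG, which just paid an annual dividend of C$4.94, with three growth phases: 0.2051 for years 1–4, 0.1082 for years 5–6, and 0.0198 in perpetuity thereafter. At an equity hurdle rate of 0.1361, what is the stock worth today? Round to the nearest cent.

Three-stage DDM. Project D₁…D_6; terminal Gordon value at t=6 with g = 0.0198; discount at r = 0.1361.
D_1 = 5.9532
D_2 = 7.1742
D_3 = 8.6456
D_4 = 10.4188
D_5 = 11.5462
D_6 = 12.7955
TV_6 = 13.0488/(0.1361−0.0198) = 112.1995
P₀ = Σ Dₜ/(1+r)ᵗ + TV_6/(1+r)^6 = 87.1775

C$87.18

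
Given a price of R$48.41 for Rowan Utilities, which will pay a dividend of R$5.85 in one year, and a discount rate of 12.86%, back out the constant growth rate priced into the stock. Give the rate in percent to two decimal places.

0.78%

From P₀ = D₁/(r − g), the implied growth is g = r − D₁/P₀.
g = 0.1286 − 5.85/48.41 = 0.1286 − 0.12084 = 0.00776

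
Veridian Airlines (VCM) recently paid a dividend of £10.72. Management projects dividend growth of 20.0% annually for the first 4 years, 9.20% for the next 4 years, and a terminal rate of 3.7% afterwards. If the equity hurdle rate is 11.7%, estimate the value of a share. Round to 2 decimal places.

Three-stage DDM. Project D₁…D_8; terminal Gordon value at t=8 with g = 0.037; discount at r = 0.117.
D_1 = 12.8640
D_2 = 15.4368
D_3 = 18.5242
D_4 = 22.2290
D_5 = 24.2741
D_6 = 26.5073
D_7 = 28.9459
D_8 = 31.6090
TV_8 = 32.7785/(0.117−0.037) = 409.7313
P₀ = Σ Dₜ/(1+r)ᵗ + TV_8/(1+r)^8 = 274.5247

£274.52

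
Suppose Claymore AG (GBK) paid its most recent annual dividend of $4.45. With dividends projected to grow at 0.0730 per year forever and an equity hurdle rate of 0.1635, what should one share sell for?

Gordon growth model: P₀ = D₁/(r − g). D₁ = 4.45 × (1 + 0.073) = 4.7748.
P₀ = 4.7748 / (0.1635 − 0.073) = 4.7748 / 0.0905 = 52.7608

$52.76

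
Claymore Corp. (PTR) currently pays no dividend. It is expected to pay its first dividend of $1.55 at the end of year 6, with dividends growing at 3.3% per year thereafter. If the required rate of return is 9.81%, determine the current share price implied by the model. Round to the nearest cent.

$14.91

Deferred-dividend DDM. At t=5 the remaining stream is a growing perpetuity with first payment D_6 = 1.55.
V_5 = D_6/(r−g) = 1.55/(0.0981−0.033) = 23.8095
P₀ = V_5/(1+r)^5 = 23.8095/(1+0.0981)^5 = 14.9122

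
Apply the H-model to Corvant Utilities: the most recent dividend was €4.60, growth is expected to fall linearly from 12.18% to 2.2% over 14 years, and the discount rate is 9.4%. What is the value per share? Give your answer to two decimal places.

€109.93

H-model: P₀ = D₀[(1+g_L) + H(g_S−g_L)]/(r−g_L), with H = 14/2 = 7.
P₀ = 4.60 × [(1+0.022) + 7×(0.1218−0.022)] / (0.094−0.022)
   = 4.60 × 1.7206 / 0.072 = 109.9272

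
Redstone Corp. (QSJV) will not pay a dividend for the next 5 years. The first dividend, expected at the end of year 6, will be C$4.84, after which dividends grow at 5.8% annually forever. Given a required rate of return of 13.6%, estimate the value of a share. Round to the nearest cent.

C$32.80

Deferred-dividend DDM. At t=5 the remaining stream is a growing perpetuity with first payment D_6 = 4.84.
V_5 = D_6/(r−g) = 4.84/(0.136−0.058) = 62.0513
P₀ = V_5/(1+r)^5 = 62.0513/(1+0.136)^5 = 32.7989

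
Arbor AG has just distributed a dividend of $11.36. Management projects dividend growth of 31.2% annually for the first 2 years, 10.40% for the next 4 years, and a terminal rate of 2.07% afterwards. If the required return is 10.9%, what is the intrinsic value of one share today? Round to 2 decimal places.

$272.72

Three-stage DDM. Project D₁…D_6; terminal Gordon value at t=6 with g = 0.0207; discount at r = 0.109.
D_1 = 14.9043
D_2 = 19.5545
D_3 = 21.5881
D_4 = 23.8333
D_5 = 26.3120
D_6 = 29.0484
TV_6 = 29.6497/(0.109−0.0207) = 335.7838
P₀ = Σ Dₜ/(1+r)ᵗ + TV_6/(1+r)^6 = 272.7204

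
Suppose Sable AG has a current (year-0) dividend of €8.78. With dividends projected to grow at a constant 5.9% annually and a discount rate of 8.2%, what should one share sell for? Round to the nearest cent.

Gordon growth model: P₀ = D₁/(r − g). D₁ = 8.78 × (1 + 0.059) = 9.2980.
P₀ = 9.2980 / (0.082 − 0.059) = 9.2980 / 0.023 = 404.2617

€404.26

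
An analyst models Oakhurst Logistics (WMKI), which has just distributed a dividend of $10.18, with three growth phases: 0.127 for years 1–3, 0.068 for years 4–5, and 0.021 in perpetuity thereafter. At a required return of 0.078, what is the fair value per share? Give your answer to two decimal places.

$260.86

Three-stage DDM. Project D₁…D_5; terminal Gordon value at t=5 with g = 0.021; discount at r = 0.078.
D_1 = 11.4729
D_2 = 12.9299
D_3 = 14.5720
D_4 = 15.5629
D_5 = 16.6212
TV_5 = 16.9702/(0.078−0.021) = 297.7234
P₀ = Σ Dₜ/(1+r)ᵗ + TV_5/(1+r)^5 = 260.8554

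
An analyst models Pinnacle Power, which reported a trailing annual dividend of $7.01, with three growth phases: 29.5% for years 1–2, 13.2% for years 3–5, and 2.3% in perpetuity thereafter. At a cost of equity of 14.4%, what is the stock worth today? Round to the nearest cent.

Three-stage DDM. Project D₁…D_5; terminal Gordon value at t=5 with g = 0.023; discount at r = 0.144.
D_1 = 9.0779
D_2 = 11.7559
D_3 = 13.3077
D_4 = 15.0644
D_5 = 17.0528
TV_5 = 17.4451/(0.144−0.023) = 144.1741
P₀ = Σ Dₜ/(1+r)ᵗ + TV_5/(1+r)^5 = 116.8841

$116.88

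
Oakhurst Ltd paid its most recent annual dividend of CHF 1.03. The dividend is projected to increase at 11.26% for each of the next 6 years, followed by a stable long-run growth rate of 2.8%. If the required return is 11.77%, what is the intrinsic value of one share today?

CHF 17.57

Two-stage DDM. Project D₁…D_6 at 0.1126, terminal growth 0.028, discount at r = 0.1177.
D_1 = 1.1460
D_2 = 1.2750
D_3 = 1.4186
D_4 = 1.5783
D_5 = 1.7560
D_6 = 1.9538
Terminal value at t=6: TV = D_7/(r−g) = 2.0085/(0.1177−0.028) = 22.3909
P₀ = 1.1460/(1+0.1177)^1 + 1.2750/(1+0.1177)^2 + 1.4186/(1+0.1177)^3 + 1.5783/(1+0.1177)^4 + 1.7560/(1+0.1177)^5 + 1.9538/(1+0.1177)^6 + 22.3909/(1+0.1177)^6 = 17.5668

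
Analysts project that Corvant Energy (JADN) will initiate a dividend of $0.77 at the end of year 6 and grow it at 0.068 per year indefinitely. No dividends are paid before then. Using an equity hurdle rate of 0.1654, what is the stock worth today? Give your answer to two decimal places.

$3.68

Deferred-dividend DDM. At t=5 the remaining stream is a growing perpetuity with first payment D_6 = 0.77.
V_5 = D_6/(r−g) = 0.77/(0.1654−0.068) = 7.9055
P₀ = V_5/(1+r)^5 = 7.9055/(1+0.1654)^5 = 3.6775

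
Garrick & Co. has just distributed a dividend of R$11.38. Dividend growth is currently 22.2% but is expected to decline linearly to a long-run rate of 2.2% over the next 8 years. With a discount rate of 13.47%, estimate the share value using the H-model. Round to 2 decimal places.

H-model: P₀ = D₀[(1+g_L) + H(g_S−g_L)]/(r−g_L), with H = 8/2 = 4.
P₀ = 11.38 × [(1+0.022) + 4×(0.222−0.022)] / (0.1347−0.022)
   = 11.38 × 1.8220 / 0.1127 = 183.9783

R$183.98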